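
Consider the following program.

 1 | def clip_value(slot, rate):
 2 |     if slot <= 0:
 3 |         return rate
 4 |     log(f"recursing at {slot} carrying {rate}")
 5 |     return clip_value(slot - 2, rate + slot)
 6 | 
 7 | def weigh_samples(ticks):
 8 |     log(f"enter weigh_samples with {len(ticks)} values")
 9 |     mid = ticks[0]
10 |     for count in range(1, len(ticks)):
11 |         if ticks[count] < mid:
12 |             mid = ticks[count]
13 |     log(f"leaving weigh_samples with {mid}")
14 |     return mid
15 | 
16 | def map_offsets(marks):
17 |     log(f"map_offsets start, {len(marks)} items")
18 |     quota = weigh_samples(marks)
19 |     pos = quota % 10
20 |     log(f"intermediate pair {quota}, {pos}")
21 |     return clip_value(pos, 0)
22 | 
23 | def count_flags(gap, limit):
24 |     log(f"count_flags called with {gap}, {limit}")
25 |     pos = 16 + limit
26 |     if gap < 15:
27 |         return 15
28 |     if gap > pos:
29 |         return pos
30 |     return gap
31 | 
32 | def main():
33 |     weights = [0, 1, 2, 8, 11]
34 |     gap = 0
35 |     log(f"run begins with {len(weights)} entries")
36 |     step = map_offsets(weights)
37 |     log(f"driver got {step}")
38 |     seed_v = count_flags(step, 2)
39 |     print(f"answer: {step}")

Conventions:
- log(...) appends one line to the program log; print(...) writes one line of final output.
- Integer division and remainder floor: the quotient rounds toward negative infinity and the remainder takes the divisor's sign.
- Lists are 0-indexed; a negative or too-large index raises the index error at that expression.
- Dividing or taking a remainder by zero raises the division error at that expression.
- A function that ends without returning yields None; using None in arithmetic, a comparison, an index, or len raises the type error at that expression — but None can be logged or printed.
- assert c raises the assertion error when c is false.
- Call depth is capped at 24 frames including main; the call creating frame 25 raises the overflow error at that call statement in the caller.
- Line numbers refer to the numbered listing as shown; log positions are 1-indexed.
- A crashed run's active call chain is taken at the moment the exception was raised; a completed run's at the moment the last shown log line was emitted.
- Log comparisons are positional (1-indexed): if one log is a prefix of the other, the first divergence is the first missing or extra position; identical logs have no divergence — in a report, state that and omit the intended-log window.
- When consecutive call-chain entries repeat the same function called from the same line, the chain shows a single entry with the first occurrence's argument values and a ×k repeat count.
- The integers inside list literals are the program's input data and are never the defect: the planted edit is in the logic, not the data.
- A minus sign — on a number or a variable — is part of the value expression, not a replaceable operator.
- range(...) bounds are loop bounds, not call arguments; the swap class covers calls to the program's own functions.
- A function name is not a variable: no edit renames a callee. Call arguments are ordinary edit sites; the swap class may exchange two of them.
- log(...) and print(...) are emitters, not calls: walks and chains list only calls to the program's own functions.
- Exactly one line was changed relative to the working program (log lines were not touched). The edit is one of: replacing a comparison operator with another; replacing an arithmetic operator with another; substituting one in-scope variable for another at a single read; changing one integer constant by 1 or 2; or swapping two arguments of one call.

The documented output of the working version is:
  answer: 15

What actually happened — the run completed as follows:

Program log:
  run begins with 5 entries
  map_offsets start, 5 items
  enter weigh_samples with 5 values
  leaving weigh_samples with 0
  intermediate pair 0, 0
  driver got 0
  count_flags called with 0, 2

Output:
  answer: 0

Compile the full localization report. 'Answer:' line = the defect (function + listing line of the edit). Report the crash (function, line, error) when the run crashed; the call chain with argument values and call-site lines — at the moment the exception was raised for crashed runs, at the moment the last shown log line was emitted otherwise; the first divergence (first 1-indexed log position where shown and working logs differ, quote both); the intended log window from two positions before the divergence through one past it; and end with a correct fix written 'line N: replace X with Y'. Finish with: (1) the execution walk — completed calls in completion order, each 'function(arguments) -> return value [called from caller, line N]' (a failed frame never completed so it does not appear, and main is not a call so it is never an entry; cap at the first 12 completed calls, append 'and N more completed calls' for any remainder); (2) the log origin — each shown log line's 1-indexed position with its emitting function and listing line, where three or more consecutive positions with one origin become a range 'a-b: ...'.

Answer: the defect is in main at line 39.
The tell: The two runs log identically and part ways only at the printed values.
Call chain: main -> count_flags(0, 2) (called at line 38).
First divergence: none (the log streams are identical).
Execution walk:
  weigh_samples([0, 1, 2, 8, 11]) -> 0  [called from map_offsets, line 18]
  clip_value(0, 0) -> 0  [called from map_offsets, line 21]
  map_offsets([0, 1, 2, 8, 11]) -> 0  [called from main, line 36]
  count_flags(0, 2) -> 15  [called from main, line 38]
Log line origins:
  1: emitted by main (line 35)
  2: emitted by map_offsets (line 17)
  3: emitted by weigh_samples (line 8)
  4: emitted by weigh_samples (line 13)
  5: emitted by map_offsets (line 20)
  6: emitted by main (line 37)
  7: emitted by count_flags (line 24)
A correct fix: line 39: replace `step` with `seed_v`.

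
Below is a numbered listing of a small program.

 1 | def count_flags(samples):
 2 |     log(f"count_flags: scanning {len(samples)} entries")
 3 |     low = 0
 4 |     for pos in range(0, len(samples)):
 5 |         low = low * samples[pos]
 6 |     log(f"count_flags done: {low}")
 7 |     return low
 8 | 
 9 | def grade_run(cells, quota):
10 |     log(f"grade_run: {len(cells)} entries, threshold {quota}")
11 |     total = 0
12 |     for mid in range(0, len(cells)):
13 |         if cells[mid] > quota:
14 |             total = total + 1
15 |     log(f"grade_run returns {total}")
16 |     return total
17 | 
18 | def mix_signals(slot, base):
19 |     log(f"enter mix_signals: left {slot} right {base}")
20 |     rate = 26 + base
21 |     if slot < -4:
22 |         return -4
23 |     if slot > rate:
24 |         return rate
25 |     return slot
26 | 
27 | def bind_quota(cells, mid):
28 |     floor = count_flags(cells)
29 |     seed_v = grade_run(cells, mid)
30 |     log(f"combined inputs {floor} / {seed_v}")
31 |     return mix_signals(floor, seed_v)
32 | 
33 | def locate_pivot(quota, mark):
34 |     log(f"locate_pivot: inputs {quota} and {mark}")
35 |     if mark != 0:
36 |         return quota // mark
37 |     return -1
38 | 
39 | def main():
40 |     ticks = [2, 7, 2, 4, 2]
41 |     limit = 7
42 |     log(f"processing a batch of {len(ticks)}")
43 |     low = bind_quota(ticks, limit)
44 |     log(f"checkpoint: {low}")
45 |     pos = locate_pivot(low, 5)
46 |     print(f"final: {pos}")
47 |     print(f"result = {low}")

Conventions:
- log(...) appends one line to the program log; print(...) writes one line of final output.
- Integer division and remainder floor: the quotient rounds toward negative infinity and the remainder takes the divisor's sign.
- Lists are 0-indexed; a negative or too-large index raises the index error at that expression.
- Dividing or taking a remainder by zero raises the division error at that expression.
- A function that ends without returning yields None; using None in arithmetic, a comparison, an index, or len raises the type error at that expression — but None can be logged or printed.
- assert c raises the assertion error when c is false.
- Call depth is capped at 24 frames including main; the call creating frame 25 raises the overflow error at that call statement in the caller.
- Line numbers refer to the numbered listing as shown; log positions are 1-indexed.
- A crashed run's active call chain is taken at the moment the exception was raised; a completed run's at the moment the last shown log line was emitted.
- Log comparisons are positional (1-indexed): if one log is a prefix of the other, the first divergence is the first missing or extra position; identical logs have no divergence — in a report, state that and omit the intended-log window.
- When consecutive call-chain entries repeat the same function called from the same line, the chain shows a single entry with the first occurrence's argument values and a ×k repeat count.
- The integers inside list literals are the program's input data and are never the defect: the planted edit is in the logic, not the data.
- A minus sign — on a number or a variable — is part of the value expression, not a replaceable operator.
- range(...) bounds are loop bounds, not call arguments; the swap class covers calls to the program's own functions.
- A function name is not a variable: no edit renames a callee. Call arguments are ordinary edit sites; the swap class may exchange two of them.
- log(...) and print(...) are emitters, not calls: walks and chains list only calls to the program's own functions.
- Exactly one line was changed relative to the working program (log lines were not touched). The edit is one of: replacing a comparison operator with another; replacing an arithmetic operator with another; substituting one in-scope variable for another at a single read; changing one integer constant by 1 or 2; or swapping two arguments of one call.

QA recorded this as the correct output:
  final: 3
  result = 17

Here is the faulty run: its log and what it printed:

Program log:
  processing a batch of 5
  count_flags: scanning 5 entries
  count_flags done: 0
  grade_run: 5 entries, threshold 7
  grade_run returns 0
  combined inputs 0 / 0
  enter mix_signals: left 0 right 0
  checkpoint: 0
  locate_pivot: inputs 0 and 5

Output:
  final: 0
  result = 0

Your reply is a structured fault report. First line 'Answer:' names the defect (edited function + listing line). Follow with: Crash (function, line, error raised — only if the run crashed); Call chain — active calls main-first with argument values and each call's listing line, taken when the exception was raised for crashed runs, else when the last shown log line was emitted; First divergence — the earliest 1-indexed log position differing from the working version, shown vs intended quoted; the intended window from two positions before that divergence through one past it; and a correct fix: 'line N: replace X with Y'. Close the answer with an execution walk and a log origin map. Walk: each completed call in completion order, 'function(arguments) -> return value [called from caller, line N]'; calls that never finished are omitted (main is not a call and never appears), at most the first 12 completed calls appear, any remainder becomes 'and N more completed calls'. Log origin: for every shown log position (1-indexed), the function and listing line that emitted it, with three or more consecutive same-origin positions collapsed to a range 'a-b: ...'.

Answer: the defect is in count_flags at line 5.
Key fact: The log first diverges at position 3: the faulty run prints 'count_flags done: 0' where the working version prints 'count_flags done: 17'.
Call chain: main -> locate_pivot(0, 5) (called at line 45).
First divergence: position 3 — the shown line 'count_flags done: 0' should read 'count_flags done: 17'.
Intended log window:
  1: processing a batch of 5
  2: count_flags: scanning 5 entries
  3: count_flags done: 17
  4: grade_run: 5 entries, threshold 7
Execution walk:
  count_flags([2, 7, 2, 4, 2]) -> 0  [called from bind_quota, line 28]
  grade_run([2, 7, 2, 4, 2], 7) -> 0  [called from bind_quota, line 29]
  mix_signals(0, 0) -> 0  [called from bind_quota, line 31]
  bind_quota([2, 7, 2, 4, 2], 7) -> 0  [called from main, line 43]
  locate_pivot(0, 5) -> 0  [called from main, line 45]
Log origin:
  1: logged in main at line 42
  2: logged in count_flags at line 2
  3: logged in count_flags at line 6
  4: logged in grade_run at line 10
  5: logged in grade_run at line 15
  6: logged in bind_quota at line 30
  7: logged in mix_signals at line 19
  8: logged in main at line 44
  9: logged in locate_pivot at line 34
A correct fix: line 5: replace `*` with `+`.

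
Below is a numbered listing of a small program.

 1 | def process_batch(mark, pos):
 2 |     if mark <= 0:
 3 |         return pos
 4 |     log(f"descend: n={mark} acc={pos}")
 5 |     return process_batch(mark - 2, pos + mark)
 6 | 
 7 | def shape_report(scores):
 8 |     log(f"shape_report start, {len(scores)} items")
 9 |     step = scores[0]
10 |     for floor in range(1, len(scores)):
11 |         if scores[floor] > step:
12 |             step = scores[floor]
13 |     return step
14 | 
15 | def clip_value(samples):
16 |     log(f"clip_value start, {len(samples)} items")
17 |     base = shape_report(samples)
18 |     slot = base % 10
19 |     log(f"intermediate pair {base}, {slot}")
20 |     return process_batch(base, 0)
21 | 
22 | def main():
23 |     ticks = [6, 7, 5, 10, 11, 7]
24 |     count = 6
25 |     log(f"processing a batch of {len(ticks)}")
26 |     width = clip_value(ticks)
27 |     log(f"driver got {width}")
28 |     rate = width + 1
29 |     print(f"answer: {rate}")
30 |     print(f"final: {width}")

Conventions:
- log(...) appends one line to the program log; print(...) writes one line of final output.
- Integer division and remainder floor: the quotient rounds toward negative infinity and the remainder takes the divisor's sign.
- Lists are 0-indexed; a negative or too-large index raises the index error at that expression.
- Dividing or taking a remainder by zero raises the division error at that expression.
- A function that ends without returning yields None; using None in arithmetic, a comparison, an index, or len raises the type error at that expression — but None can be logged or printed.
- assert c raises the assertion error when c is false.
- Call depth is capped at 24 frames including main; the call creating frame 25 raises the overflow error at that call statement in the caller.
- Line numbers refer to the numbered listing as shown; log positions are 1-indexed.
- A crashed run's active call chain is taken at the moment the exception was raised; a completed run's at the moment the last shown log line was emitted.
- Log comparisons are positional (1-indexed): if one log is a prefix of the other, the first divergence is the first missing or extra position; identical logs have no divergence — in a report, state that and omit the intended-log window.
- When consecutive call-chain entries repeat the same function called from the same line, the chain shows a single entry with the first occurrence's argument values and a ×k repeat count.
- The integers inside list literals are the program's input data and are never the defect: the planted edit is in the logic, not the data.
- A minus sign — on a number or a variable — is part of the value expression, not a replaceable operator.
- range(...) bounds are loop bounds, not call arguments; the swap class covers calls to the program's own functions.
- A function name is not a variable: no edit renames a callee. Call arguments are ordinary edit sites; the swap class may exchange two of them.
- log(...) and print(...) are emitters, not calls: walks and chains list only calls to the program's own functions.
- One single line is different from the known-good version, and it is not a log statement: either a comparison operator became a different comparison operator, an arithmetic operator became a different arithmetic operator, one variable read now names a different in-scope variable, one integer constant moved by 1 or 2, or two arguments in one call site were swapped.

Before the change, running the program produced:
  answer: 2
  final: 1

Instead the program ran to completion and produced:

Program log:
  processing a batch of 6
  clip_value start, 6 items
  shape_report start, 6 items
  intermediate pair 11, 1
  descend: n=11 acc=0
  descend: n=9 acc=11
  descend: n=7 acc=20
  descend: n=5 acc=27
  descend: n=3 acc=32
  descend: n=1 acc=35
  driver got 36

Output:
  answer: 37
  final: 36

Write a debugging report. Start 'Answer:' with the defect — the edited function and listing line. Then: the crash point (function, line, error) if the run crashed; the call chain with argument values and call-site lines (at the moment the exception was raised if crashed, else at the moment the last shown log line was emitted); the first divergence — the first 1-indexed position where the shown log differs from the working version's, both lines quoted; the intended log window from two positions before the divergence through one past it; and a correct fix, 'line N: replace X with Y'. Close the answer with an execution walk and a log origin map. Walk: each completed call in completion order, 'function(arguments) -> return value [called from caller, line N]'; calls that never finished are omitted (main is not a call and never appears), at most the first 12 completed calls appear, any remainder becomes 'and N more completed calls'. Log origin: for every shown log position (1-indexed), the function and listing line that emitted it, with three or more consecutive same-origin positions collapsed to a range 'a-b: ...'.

Answer: the defect is in clip_value at line 20.
Key fact: Everything matches until log position 5, which reads 'descend: n=11 acc=0' in place of 'descend: n=1 acc=0'.
Call chain: main.
First divergence: position 5 — shown 'descend: n=11 acc=0', intended 'descend: n=1 acc=0'.
Intended log window:
  3: shape_report start, 6 items
  4: intermediate pair 11, 1
  5: descend: n=1 acc=0
  6: driver got 1
Execution walk:
  shape_report([6, 7, 5, 10, 11, 7]) -> 11  [called from clip_value, line 17]
  process_batch(-1, 36) -> 36  [called from process_batch, line 5]
  process_batch(1, 35) -> 36  [called from process_batch, line 5]
  process_batch(3, 32) -> 36  [called from process_batch, line 5]
  process_batch(5, 27) -> 36  [called from process_batch, line 5]
  process_batch(7, 20) -> 36  [called from process_batch, line 5]
  process_batch(9, 11) -> 36  [called from process_batch, line 5]
  process_batch(11, 0) -> 36  [called from clip_value, line 20]
  clip_value([6, 7, 5, 10, 11, 7]) -> 36  [called from main, line 26]
Log origin:
  1: from main, line 25
  2: from clip_value, line 16
  3: from shape_report, line 8
  4: from clip_value, line 19
  5-10: from process_batch, line 4
  11: from main, line 27
A correct fix: line 20: replace `base` with `slot`.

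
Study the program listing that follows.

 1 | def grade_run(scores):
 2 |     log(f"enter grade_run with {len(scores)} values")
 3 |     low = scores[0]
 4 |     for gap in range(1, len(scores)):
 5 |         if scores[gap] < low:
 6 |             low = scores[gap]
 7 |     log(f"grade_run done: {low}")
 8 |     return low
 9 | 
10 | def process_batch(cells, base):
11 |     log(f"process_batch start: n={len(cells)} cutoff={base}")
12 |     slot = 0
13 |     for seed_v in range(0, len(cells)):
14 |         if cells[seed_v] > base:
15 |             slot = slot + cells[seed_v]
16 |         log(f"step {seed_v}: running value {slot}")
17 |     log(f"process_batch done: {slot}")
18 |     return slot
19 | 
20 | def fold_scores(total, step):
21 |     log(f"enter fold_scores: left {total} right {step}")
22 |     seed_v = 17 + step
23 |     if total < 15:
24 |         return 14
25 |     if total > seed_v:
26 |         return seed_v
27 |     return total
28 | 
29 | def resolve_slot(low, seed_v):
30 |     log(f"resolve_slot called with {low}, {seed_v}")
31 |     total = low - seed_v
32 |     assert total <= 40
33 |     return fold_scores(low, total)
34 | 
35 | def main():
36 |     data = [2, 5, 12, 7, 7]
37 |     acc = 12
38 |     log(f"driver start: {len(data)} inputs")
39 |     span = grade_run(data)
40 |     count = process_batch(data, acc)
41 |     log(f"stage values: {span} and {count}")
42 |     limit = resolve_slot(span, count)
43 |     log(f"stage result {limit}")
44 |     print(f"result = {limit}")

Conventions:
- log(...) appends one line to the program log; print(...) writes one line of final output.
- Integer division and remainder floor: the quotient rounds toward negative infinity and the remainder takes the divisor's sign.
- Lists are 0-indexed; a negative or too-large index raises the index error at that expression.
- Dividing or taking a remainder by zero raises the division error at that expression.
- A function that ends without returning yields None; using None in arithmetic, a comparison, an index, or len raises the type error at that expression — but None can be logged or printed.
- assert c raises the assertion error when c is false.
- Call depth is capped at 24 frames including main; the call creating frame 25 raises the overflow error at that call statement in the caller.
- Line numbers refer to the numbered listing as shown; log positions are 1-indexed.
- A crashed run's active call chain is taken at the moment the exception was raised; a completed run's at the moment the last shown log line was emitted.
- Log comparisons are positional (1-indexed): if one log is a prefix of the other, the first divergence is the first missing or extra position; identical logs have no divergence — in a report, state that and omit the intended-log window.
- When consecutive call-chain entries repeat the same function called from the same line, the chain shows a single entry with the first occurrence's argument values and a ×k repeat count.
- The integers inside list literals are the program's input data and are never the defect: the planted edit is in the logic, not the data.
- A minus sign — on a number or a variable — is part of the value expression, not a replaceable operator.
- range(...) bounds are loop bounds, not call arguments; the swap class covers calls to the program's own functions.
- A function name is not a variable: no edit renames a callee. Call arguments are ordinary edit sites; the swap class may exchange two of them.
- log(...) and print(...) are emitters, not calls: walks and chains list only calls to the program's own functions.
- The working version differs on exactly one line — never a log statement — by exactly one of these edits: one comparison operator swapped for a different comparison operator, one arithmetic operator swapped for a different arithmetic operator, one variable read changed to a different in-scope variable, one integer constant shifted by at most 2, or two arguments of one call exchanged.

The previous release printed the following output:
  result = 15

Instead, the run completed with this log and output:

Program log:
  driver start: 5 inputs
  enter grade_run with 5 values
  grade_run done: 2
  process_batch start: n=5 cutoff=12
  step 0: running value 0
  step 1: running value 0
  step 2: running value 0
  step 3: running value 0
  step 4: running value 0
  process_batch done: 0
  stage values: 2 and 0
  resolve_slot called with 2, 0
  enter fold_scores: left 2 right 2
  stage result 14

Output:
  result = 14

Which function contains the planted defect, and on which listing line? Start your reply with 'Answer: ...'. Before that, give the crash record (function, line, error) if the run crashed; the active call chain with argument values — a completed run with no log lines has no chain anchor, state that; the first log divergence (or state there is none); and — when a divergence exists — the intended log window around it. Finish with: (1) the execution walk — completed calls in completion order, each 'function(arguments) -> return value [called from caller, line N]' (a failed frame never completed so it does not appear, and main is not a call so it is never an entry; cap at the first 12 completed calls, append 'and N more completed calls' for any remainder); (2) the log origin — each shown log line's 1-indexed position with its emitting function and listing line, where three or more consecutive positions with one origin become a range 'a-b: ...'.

Answer: the defect is in fold_scores at line 24.
Key fact: At log position 14 the runs split — shown 'stage result 14', but the working version logs 'stage result 15'.
Call chain: main.
First divergence: at position 14 the run shows 'stage result 14' where the working version logs 'stage result 15'.
Intended log window:
  12: resolve_slot called with 2, 0
  13: enter fold_scores: left 2 right 2
  14: stage result 15
Execution walk:
  grade_run([2, 5, 12, 7, 7]) -> 2  [called from main, line 39]
  process_batch([2, 5, 12, 7, 7], 12) -> 0  [called from main, line 40]
  fold_scores(2, 2) -> 14  [called from resolve_slot, line 33]
  resolve_slot(2, 0) -> 14  [called from main, line 42]
Origin of each log line:
  1: logged in main at line 38
  2: logged in grade_run at line 2
  3: logged in grade_run at line 7
  4: logged in process_batch at line 11
  5-9: logged in process_batch at line 16
  10: logged in process_batch at line 17
  11: logged in main at line 41
  12: logged in resolve_slot at line 30
  13: logged in fold_scores at line 21
  14: logged in main at line 43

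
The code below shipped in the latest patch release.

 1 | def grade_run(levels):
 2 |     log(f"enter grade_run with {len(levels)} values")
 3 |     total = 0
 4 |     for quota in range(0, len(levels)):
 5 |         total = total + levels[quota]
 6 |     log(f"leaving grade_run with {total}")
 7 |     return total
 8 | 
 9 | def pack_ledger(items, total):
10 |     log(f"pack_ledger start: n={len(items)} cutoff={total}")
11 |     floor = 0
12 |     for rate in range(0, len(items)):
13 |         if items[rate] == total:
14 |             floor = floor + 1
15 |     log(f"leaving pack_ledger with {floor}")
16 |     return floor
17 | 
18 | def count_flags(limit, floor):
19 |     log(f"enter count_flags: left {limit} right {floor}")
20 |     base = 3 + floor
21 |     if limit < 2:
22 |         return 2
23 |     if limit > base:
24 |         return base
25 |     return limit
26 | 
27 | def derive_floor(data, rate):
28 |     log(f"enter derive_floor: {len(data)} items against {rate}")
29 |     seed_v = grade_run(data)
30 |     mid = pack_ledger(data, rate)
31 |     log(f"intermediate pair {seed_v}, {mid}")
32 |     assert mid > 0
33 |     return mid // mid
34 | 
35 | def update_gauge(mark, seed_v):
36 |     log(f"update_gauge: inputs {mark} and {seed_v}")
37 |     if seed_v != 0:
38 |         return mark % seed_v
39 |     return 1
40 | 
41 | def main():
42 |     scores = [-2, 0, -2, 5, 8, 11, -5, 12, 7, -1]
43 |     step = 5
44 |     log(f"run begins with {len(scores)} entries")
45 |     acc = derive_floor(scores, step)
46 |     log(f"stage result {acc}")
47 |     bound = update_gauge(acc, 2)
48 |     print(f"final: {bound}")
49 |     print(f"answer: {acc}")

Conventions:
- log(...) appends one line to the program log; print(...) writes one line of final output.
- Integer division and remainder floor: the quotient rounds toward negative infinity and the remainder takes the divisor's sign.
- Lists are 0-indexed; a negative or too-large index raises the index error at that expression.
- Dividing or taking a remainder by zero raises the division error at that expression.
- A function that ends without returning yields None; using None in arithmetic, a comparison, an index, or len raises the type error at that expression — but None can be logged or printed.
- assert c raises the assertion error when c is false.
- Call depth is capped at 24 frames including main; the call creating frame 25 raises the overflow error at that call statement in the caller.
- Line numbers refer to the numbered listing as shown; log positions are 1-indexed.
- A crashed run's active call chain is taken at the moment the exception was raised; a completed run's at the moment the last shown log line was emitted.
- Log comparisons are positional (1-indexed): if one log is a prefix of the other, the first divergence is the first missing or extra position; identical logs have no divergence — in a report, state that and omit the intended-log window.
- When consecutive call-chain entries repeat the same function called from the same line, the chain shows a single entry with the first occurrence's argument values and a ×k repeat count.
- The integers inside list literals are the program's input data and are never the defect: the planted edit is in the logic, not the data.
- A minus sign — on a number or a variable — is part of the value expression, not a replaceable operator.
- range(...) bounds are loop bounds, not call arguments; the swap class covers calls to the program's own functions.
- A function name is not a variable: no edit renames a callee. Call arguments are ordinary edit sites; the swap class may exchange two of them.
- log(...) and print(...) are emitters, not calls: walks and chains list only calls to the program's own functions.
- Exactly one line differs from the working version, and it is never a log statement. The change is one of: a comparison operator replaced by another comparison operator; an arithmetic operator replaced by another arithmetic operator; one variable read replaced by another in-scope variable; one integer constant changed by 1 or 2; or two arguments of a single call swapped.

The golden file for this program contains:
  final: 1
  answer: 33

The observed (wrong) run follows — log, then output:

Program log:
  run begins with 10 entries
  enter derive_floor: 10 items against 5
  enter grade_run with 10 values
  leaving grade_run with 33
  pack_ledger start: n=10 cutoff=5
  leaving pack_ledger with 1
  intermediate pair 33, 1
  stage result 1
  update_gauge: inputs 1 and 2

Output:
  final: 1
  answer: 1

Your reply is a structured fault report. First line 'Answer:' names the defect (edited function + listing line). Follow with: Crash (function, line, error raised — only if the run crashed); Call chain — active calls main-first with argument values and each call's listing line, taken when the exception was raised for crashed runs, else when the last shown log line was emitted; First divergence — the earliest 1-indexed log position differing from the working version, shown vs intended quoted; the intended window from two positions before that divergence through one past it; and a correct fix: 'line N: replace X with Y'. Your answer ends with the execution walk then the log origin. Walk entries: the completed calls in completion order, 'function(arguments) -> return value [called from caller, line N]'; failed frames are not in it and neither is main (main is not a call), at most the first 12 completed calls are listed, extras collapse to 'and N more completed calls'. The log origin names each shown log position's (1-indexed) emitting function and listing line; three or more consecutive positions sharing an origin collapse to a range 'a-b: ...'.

Answer: the defect is in derive_floor at line 33.
Key fact: Position 8 is the first bad log line: 'stage result 1' should read 'stage result 33'.
Call chain: main -> update_gauge(1, 2) (called at line 47).
First divergence: at position 8 the run shows 'stage result 1' where the working version logs 'stage result 33'.
Intended log window:
  6: leaving pack_ledger with 1
  7: intermediate pair 33, 1
  8: stage result 33
  9: update_gauge: inputs 33 and 2
Execution walk:
  grade_run([-2, 0, -2, 5, 8, 11, -5, 12, 7, -1]) -> 33  [called from derive_floor, line 29]
  pack_ledger([-2, 0, -2, 5, 8, 11, -5, 12, 7, -1], 5) -> 1  [called from derive_floor, line 30]
  derive_floor([-2, 0, -2, 5, 8, 11, -5, 12, 7, -1], 5) -> 1  [called from main, line 45]
  update_gauge(1, 2) -> 1  [called from main, line 47]
Log origin:
  1: emitted by main (line 44)
  2: emitted by derive_floor (line 28)
  3: emitted by grade_run (line 2)
  4: emitted by grade_run (line 6)
  5: emitted by pack_ledger (line 10)
  6: emitted by pack_ledger (line 15)
  7: emitted by derive_floor (line 31)
  8: emitted by main (line 46)
  9: emitted by update_gauge (line 36)
A correct fix: line 33: replace `mid // mid` with `seed_v // mid`.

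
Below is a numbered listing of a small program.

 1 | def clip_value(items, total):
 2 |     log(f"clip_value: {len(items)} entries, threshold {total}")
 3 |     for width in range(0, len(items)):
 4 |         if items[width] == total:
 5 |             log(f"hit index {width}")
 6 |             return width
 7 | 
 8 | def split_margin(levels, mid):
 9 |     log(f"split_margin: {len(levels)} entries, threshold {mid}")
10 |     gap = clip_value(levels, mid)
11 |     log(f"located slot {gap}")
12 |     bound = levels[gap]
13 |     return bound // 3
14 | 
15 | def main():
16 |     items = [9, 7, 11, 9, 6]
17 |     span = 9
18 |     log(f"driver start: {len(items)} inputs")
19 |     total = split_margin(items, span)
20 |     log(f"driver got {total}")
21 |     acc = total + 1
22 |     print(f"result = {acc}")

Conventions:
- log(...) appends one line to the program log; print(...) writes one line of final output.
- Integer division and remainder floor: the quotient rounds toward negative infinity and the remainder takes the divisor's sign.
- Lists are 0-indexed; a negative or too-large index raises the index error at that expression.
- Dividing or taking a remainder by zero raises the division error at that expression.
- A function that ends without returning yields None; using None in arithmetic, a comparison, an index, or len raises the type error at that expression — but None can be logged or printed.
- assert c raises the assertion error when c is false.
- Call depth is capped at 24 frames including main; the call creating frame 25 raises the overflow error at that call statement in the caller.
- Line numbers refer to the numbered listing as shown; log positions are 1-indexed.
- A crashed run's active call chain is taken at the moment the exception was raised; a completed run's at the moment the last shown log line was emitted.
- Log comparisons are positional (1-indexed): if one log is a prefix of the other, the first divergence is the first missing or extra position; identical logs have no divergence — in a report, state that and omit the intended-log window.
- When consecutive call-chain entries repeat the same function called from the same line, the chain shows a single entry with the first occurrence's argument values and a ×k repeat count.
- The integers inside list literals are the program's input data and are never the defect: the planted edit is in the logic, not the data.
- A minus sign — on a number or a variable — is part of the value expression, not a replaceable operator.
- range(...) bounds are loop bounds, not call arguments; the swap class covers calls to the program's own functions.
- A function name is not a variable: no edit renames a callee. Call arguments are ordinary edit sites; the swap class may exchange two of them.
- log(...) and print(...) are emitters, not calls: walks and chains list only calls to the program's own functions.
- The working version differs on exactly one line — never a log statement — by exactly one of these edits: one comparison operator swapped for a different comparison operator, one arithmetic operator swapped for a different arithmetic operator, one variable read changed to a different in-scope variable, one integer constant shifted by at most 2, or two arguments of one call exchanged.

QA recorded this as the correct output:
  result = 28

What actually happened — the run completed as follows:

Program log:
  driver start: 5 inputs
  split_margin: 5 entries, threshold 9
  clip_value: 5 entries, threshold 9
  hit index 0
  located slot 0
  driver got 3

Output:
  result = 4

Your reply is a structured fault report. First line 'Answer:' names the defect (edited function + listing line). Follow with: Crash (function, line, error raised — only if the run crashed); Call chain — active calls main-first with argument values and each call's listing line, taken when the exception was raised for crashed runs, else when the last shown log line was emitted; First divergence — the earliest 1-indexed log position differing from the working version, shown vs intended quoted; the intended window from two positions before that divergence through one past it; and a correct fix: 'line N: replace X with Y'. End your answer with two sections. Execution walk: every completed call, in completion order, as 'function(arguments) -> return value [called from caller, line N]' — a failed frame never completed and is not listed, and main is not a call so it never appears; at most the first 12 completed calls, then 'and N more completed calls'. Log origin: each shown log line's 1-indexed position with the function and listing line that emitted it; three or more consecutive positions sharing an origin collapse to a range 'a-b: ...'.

Answer: the defect is in split_margin at line 13.
Core observation: Everything matches until log position 6, which reads 'driver got 3' in place of 'driver got 27'.
Call chain: main.
First divergence: position 6 — the shown line 'driver got 3' should read 'driver got 27'.
Intended log window:
  4: hit index 0
  5: located slot 0
  6: driver got 27
Execution walk:
  clip_value([9, 7, 11, 9, 6], 9) -> 0  [called from split_margin, line 10]
  split_margin([9, 7, 11, 9, 6], 9) -> 3  [called from main, line 19]
Log line origins:
  1: logged in main at line 18
  2: logged in split_margin at line 9
  3: logged in clip_value at line 2
  4: logged in clip_value at line 5
  5: logged in split_margin at line 11
  6: logged in main at line 20
A correct fix: line 13: replace `//` with `*`.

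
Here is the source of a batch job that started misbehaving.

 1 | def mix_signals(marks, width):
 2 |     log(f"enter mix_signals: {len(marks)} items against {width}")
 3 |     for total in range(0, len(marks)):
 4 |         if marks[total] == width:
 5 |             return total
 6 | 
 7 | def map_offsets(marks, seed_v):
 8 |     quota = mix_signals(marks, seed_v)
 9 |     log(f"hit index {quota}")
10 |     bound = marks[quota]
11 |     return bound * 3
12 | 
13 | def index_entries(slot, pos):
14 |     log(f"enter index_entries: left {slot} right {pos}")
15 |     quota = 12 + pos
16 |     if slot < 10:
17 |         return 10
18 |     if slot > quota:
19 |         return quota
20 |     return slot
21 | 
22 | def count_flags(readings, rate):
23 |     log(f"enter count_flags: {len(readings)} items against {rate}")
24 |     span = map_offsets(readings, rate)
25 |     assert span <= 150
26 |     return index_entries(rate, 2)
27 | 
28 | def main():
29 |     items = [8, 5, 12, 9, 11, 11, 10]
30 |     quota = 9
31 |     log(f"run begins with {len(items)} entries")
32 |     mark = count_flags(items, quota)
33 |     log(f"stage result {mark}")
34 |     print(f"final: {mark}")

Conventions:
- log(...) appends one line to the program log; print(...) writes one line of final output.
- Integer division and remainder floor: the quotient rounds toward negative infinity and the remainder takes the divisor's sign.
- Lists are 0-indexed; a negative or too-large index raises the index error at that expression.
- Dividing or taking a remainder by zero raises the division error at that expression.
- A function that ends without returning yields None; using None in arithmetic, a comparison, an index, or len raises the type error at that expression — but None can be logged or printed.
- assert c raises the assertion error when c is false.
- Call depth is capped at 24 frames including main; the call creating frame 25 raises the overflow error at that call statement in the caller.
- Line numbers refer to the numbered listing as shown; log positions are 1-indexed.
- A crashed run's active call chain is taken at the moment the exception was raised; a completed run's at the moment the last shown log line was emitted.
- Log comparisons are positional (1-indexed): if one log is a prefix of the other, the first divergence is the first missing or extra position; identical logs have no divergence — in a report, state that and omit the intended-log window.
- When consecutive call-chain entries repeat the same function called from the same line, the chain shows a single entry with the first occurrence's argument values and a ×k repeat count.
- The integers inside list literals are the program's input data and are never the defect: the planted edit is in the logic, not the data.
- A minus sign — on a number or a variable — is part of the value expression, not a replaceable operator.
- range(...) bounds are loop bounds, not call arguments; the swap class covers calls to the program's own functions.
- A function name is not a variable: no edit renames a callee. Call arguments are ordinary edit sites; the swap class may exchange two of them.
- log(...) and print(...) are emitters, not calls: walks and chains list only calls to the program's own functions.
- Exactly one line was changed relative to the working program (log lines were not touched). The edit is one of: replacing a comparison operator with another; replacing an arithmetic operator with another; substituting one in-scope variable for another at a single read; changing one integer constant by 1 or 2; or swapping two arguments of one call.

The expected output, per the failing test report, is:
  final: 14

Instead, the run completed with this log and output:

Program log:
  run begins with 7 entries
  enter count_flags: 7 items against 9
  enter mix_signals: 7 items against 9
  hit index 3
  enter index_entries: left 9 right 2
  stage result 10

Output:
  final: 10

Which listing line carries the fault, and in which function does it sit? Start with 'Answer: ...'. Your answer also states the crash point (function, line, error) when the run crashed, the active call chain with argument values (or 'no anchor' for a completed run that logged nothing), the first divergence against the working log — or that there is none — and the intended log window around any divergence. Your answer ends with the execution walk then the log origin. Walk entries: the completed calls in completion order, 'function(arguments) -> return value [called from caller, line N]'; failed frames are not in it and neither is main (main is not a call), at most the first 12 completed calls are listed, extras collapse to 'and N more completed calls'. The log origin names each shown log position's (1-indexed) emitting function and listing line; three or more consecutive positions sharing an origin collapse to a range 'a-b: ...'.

Answer: the defect is in count_flags at line 26.
Key fact: Position 5 is the first bad log line: 'enter index_entries: left 9 right 2' should read 'enter index_entries: left 27 right 2'.
Call chain: main.
First divergence: position 5 — the shown line 'enter index_entries: left 9 right 2' should read 'enter index_entries: left 27 right 2'.
Intended log window:
  3: enter mix_signals: 7 items against 9
  4: hit index 3
  5: enter index_entries: left 27 right 2
  6: stage result 14
Execution walk:
  mix_signals([8, 5, 12, 9, 11, 11, 10], 9) -> 3  [called from map_offsets, line 8]
  map_offsets([8, 5, 12, 9, 11, 11, 10], 9) -> 27  [called from count_flags, line 24]
  index_entries(9, 2) -> 10  [called from count_flags, line 26]
  count_flags([8, 5, 12, 9, 11, 11, 10], 9) -> 10  [called from main, line 32]
Log origins:
  1 — main, line 31
  2 — count_flags, line 23
  3 — mix_signals, line 2
  4 — map_offsets, line 9
  5 — index_entries, line 14
  6 — main, line 33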